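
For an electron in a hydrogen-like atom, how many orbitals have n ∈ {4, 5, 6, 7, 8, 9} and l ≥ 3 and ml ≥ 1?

98

Per-shell orbital counts meeting the constraint:
n=4 → 3; n=5 → 7; n=6 → 12; n=7 → 18; n=8 → 25; n=9 → 33.
Total orbitals: 3 + 7 + 12 + 18 + 25 + 33 = 98.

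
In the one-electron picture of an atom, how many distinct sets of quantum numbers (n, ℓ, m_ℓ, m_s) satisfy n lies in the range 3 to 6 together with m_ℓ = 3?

Count contributing orbitals for each principal shell:
n=4 → 1; n=5 → 2; n=6 → 3.
Orbitals: 1 + 2 + 3 = 6. Including both spin states (m_s = ±1/2) gives 2 × 6 = 12 states.

12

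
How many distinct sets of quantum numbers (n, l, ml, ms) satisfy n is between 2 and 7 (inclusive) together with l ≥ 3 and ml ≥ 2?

Count contributing orbitals for each principal shell:
n=4 → 2; n=5 → 5; n=6 → 9; n=7 → 14.
Orbitals: 2 + 5 + 9 + 14 = 30. Including both spin states (ms = ±1/2) gives 2 × 30 = 60 states.

60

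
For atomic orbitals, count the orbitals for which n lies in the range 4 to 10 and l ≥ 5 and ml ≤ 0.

Go shell by shell, enumerating (l, ml) with l ≥ 5 and ml ≤ 0:
n=6 → 6; n=7 → 13; n=8 → 21; n=9 → 30; n=10 → 40.
Total orbitals: 6 + 13 + 21 + 30 + 40 = 110.

110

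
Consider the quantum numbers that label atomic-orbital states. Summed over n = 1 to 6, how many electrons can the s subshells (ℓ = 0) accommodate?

12

An s subshell (ℓ = 0) exists for every n ≥ 1, so shells n = 1, 2, 3, 4, 5, 6 each contribute one — 6 subshells.
Since each s subshell holds 2(2·0+1) = 2 electrons, the total is 6 × 2 = 12.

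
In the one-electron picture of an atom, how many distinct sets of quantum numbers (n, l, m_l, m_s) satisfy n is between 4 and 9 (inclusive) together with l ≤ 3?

Go shell by shell, enumerating (l, m_l) with l ≤ 3:
n=4 → 16; n=5 → 16; n=6 → 16; n=7 → 16; n=8 → 16; n=9 → 16.
Orbitals: 16 + 16 + 16 + 16 + 16 + 16 = 96. Including both spin states (m_s = ±1/2) gives 2 × 96 = 192 states.

192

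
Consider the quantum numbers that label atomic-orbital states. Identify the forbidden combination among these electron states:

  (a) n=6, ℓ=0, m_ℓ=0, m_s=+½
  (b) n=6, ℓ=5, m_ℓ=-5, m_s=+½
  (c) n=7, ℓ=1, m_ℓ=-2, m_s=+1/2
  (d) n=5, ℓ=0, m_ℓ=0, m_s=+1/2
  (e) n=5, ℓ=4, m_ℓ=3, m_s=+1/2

(c) has |m_ℓ| = 2 > ℓ = 1, violating −ℓ ≤ m_ℓ ≤ ℓ.
The remaining sets (a), (b), (d), (e) satisfy all four rules.

(c)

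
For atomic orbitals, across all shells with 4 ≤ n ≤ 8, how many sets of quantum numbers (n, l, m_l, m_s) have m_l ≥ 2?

110

Treat each shell separately and count matching orbitals:
n=4 → 3; n=5 → 6; n=6 → 10; n=7 → 15; n=8 → 21.
Orbitals: 3 + 6 + 10 + 15 + 21 = 55. Including both spin states (m_s = ±1/2) gives 2 × 55 = 110 states.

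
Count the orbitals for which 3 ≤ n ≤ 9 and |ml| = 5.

Per-shell orbital counts meeting the constraint:
n=6 → 2; n=7 → 4; n=8 → 6; n=9 → 8.
Total orbitals: 2 + 4 + 6 + 8 = 20.

20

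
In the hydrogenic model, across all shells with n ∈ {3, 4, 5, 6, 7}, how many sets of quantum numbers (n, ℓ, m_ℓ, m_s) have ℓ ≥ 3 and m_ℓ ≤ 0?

For each n in the range, tally the orbitals obeying ℓ ≥ 3 and m_ℓ ≤ 0:
n=4 → 4; n=5 → 9; n=6 → 15; n=7 → 22.
Orbitals: 4 + 9 + 15 + 22 = 50. Including both spin states (m_s = ±1/2) gives 2 × 50 = 100 states.

100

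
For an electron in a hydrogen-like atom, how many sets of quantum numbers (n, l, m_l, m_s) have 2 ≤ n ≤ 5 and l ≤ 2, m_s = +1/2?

Go shell by shell, enumerating (l, m_l) with l ≤ 2:
n=2 → 4; n=3 → 9; n=4 → 9; n=5 → 9.
Orbitals: 4 + 9 + 9 + 9 = 31. With m_s fixed to +1/2 there is one state per orbital, so 31 states.

31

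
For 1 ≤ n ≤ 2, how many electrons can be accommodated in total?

Total orbitals = 1² + 2² = 5. Doubling for spin gives 10 electrons.

10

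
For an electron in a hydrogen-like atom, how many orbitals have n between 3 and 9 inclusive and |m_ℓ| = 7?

Go shell by shell, enumerating (ℓ, m_ℓ) with |m_ℓ| = 7:
n=8 → 2; n=9 → 4.
Total orbitals: 2 + 4 = 6.

6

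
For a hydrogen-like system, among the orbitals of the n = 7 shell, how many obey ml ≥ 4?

Go through l = 0, …, 6 (the values permitted for n = 7).
The (l, ml) pairs meeting ml ≥ 4 give: l=4 → 1; l=5 → 2; l=6 → 3.
Total orbitals: 1 + 2 + 3 = 6.

6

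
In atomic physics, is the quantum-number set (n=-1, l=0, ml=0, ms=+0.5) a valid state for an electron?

Not allowed

The principal quantum number must be a positive integer (n ≥ 1), but here n = -1.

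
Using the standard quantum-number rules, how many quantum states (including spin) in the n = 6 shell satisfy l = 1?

Per l-value: l=1 → 3.
Orbitals: 3. Each orbital carries two spin states, so 3 × 2 = 6 states.

6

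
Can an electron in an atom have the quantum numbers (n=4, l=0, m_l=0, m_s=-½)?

Allowed

n = 4 is a positive integer. l = 0 satisfies 0 ≤ l ≤ n−1 = 3. m_l = 0 lies in the range −l … +l (here 0). m_s = -1/2 is one of ±1/2.
All four constraints are satisfied.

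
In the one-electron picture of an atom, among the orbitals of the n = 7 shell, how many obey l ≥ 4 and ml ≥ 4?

6

Contributions: l=4 → 1; l=5 → 2; l=6 → 3.
Total orbitals: 1 + 2 + 3 = 6.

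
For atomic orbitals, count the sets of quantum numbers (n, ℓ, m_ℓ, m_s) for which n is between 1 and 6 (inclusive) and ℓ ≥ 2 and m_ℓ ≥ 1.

For each n in the range, tally the orbitals obeying ℓ ≥ 2 and m_ℓ ≥ 1:
n=3 → 2; n=4 → 5; n=5 → 9; n=6 → 14.
Orbitals: 2 + 5 + 9 + 14 = 30. Including both spin states (m_s = ±1/2) gives 2 × 30 = 60 states.

60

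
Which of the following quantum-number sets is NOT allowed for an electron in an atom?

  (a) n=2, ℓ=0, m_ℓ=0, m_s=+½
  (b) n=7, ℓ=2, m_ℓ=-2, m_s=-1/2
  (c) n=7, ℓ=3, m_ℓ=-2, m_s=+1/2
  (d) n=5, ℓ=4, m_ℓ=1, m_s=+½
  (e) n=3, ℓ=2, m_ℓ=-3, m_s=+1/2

(e)

(e) has |m_ℓ| = 3 > ℓ = 2, violating −ℓ ≤ m_ℓ ≤ ℓ.
The remaining sets (a), (b), (c), (d) satisfy all four rules.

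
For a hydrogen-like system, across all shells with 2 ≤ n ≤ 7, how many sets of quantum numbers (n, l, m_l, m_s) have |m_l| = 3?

40

Per-shell orbital counts meeting the constraint:
n=4 → 2; n=5 → 4; n=6 → 6; n=7 → 8.
Orbitals: 2 + 4 + 6 + 8 = 20. Including both spin states (m_s = ±1/2) gives 2 × 20 = 40 states.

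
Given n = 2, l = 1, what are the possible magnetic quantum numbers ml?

-1, 0, 1

ml takes every integer from −l to +l. With l = 1 that gives the 3 values -1, 0, 1.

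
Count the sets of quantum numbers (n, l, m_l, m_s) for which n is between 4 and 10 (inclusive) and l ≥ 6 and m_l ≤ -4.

Work shell by shell — for each n, count the (l, m_l) pairs that satisfy l ≥ 6 and m_l ≤ -4:
n=7 → 3; n=8 → 7; n=9 → 12; n=10 → 18.
Orbitals: 3 + 7 + 12 + 18 = 40. Including both spin states (m_s = ±1/2) gives 2 × 40 = 80 states.

80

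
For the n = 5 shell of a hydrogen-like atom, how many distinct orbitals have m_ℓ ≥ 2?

6

For n = 5, ℓ ranges over 0 … 4.
Orbitals with m_ℓ ≥ 2, by ℓ: ℓ=2 → 1; ℓ=3 → 2; ℓ=4 → 3.
Total orbitals: 1 + 2 + 3 = 6.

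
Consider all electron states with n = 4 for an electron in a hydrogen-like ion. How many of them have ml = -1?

The n = 4 shell has l = 0 through 3; check each.
The (l, ml) pairs meeting ml = -1 give: l=1 → 1; l=2 → 1; l=3 → 1.
Orbitals: 1 + 1 + 1 = 3. Each orbital carries two spin states, so 3 × 2 = 6 states.

6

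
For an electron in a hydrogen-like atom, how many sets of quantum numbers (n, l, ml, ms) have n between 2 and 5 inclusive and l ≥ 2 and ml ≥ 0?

44

For each n in the range, tally the orbitals obeying l ≥ 2 and ml ≥ 0:
n=3 → 3; n=4 → 7; n=5 → 12.
Orbitals: 3 + 7 + 12 = 22. Including both spin states (ms = ±1/2) gives 2 × 22 = 44 states.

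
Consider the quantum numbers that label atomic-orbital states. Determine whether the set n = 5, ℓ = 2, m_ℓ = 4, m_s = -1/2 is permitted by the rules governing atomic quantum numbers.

The magnetic quantum number must satisfy −ℓ ≤ m_ℓ ≤ ℓ. With ℓ = 2, m_ℓ can only be -2, -1, 0, 1, 2, so m_ℓ = 4 is forbidden.

No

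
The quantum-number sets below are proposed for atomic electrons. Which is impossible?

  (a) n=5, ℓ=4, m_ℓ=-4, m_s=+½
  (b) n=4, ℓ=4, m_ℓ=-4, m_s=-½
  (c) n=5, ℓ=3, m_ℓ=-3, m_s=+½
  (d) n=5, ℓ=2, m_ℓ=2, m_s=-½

(b) has ℓ = 4 ≥ n = 4, violating 0 ≤ ℓ ≤ n−1.
The remaining sets (a), (c), (d) satisfy all four rules.

(b)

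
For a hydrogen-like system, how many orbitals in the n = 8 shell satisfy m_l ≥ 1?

For n = 8, l ranges over 0 … 7.
The (l, m_l) pairs meeting m_l ≥ 1 give: l=1 → 1; l=2 → 2; l=3 → 3; l=4 → 4; l=5 → 5; l=6 → 6; l=7 → 7.
Total orbitals: 1 + 2 + 3 + 4 + 5 + 6 + 7 = 28.

28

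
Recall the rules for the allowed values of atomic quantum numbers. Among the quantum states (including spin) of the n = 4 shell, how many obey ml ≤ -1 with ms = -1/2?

With n = 4 the allowed l are 0, 1, …, 3.
The (l, ml) pairs meeting ml ≤ -1 give: l=1 → 1; l=2 → 2; l=3 → 3.
Orbitals: 1 + 2 + 3 = 6. With ms fixed to a single value there is one state per orbital, giving 6 states.

6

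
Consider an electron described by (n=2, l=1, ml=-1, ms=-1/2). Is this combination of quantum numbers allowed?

Yes

n = 2 is a positive integer. l = 1 satisfies 0 ≤ l ≤ n−1 = 1. ml = -1 lies in the range −l … +l (here −1 … 1). ms = -1/2 is one of ±1/2.
All four constraints are satisfied.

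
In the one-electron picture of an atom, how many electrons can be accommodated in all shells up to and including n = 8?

Total orbitals = 1² + 2² + 3² + 4² + 5² + 6² + 7² + 8² = 204. Doubling for spin gives 408 electrons.

408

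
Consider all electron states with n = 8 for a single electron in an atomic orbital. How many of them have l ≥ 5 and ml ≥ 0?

With n = 8 the allowed l are 0, 1, …, 7.
The (l, ml) pairs meeting l ≥ 5 and ml ≥ 0 give: l=5 → 6; l=6 → 7; l=7 → 8.
Orbitals: 6 + 7 + 8 = 21. Each orbital carries two spin states, so 21 × 2 = 42 states.

42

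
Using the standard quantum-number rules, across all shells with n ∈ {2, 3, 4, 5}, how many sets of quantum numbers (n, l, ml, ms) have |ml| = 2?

24

Work shell by shell — for each n, count the (l, ml) pairs that satisfy |ml| = 2:
n=3 → 2; n=4 → 4; n=5 → 6.
Orbitals: 2 + 4 + 6 = 12. Including both spin states (ms = ±1/2) gives 2 × 12 = 24 states.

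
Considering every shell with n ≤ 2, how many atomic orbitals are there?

5

Total orbitals = 1² + 2² = 5.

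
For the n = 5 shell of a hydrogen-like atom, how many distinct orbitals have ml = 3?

The n = 5 shell has l = 0 through 4; check each.
Per l-value: l=3 → 1; l=4 → 1.
Total orbitals: 1 + 1 = 2.

2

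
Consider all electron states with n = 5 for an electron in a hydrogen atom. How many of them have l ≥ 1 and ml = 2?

The n = 5 shell has l = 0 through 4; check each.
Contributions: l=2 → 1; l=3 → 1; l=4 → 1.
Orbitals: 1 + 1 + 1 = 3. Each orbital carries two spin states, so 3 × 2 = 6 states.

6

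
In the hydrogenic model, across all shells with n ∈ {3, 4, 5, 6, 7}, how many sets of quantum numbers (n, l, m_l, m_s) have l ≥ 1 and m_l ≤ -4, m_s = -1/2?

10

For each n in the range, tally the orbitals obeying l ≥ 1 and m_l ≤ -4:
n=5 → 1; n=6 → 3; n=7 → 6.
Orbitals: 1 + 3 + 6 = 10. With m_s fixed to -1/2 there is one state per orbital, so 10 states.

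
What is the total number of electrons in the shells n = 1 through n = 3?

Shell n has n² orbitals: 1²=1 + 2²=4 + 3²=9 = 14 orbitals.
Two spin states per orbital: 2 × 14 = 28 electrons.

28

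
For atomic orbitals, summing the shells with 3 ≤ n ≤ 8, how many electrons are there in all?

398

Shell n has n² orbitals: 3²=9 + 4²=16 + 5²=25 + 6²=36 + 7²=49 + 8²=64 = 199 orbitals.
Two spin states per orbital: 2 × 199 = 398 electrons.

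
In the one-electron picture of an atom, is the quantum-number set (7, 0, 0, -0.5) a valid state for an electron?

n = 7 is a positive integer. l = 0 satisfies 0 ≤ l ≤ n−1 = 6. ml = 0 lies in the range −l … +l (here 0). ms = -1/2 is one of ±1/2.
All four constraints are satisfied.

Allowed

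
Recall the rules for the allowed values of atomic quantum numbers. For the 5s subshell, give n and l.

n = 5, l = 0

The leading integer gives n = 5; the letter 's' means l = 0.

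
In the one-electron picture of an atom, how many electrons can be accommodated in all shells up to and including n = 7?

280

Total orbitals = 1² + 2² + 3² + 4² + 5² + 6² + 7² = 140. Doubling for spin gives 280 electrons.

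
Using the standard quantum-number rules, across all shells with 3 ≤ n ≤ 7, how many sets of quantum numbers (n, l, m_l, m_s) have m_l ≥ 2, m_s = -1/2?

35

For each n in the range, tally the orbitals obeying m_l ≥ 2:
n=3 → 1; n=4 → 3; n=5 → 6; n=6 → 10; n=7 → 15.
Orbitals: 1 + 3 + 6 + 10 + 15 = 35. With m_s fixed to -1/2 there is one state per orbital, so 35 states.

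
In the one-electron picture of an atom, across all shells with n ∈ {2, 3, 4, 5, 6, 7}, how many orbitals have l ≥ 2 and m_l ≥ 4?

10

Per-shell orbital counts meeting the constraint:
n=5 → 1; n=6 → 3; n=7 → 6.
Total orbitals: 1 + 3 + 6 = 10.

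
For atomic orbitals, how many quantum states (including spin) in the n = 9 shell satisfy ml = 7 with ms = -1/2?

2

Per l-value: l=7 → 1; l=8 → 1.
Orbitals: 1 + 1 = 2. With ms fixed to a single value there is one state per orbital, giving 2 states.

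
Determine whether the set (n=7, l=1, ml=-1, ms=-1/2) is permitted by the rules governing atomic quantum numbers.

Allowed

n = 7 is a positive integer. l = 1 satisfies 0 ≤ l ≤ n−1 = 6. ml = -1 lies in the range −l … +l (here −1 … 1). ms = -1/2 is one of ±1/2.
All four constraints are satisfied.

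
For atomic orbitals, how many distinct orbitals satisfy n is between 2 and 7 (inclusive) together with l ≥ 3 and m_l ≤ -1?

Work shell by shell — for each n, count the (l, m_l) pairs that satisfy l ≥ 3 and m_l ≤ -1:
n=4 → 3; n=5 → 7; n=6 → 12; n=7 → 18.
Total orbitals: 3 + 7 + 12 + 18 = 40.

40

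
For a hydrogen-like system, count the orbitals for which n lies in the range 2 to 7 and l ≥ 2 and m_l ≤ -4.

Go shell by shell, enumerating (l, m_l) with l ≥ 2 and m_l ≤ -4:
n=5 → 1; n=6 → 3; n=7 → 6.
Total orbitals: 1 + 3 + 6 = 10.

10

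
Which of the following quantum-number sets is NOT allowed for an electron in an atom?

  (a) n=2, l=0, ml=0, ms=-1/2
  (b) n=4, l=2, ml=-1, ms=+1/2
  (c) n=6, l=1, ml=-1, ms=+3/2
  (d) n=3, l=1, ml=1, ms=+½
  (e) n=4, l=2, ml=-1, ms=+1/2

(c)

(c) has ms = +3/2, but an electron's spin must be ±1/2.
The remaining sets (a), (b), (d), (e) satisfy all four rules.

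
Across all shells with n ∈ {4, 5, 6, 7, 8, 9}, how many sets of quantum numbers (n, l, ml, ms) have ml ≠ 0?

Treat each shell separately and count matching orbitals:
n=4 → 12; n=5 → 20; n=6 → 30; n=7 → 42; n=8 → 56; n=9 → 72.
Orbitals: 12 + 20 + 30 + 42 + 56 + 72 = 232. Including both spin states (ms = ±1/2) gives 2 × 232 = 464 states.

464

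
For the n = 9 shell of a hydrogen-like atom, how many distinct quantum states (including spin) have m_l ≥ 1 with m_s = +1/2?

36

The (l, m_l) pairs meeting m_l ≥ 1 give: l=1 → 1; l=2 → 2; l=3 → 3; l=4 → 4; l=5 → 5; l=6 → 6; l=7 → 7; l=8 → 8.
Orbitals: 1 + 2 + 3 + 4 + 5 + 6 + 7 + 8 = 36. With m_s fixed to a single value there is one state per orbital, giving 36 states.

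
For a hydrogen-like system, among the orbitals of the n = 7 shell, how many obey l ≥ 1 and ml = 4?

The n = 7 shell has l = 0 through 6; check each.
Per l-value: l=4 → 1; l=5 → 1; l=6 → 1.
Total orbitals: 1 + 1 + 1 = 3.

3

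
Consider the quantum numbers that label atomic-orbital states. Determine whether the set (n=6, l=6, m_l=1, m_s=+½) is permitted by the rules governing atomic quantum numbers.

The orbital quantum number must satisfy 0 ≤ l ≤ n−1. With n = 6 the allowed l values are 0, 1, 2, 3, 4, 5, so l = 6 is out of range.

Not allowed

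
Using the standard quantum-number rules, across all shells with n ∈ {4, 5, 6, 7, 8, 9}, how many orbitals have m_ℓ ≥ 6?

10

Treat each shell separately and count matching orbitals:
n=7 → 1; n=8 → 3; n=9 → 6.
Total orbitals: 1 + 3 + 6 = 10.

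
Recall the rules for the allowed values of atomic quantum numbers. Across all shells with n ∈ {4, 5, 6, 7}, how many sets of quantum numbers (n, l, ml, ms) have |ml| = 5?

12

Treat each shell separately and count matching orbitals:
n=6 → 2; n=7 → 4.
Orbitals: 2 + 4 = 6. Including both spin states (ms = ±1/2) gives 2 × 6 = 12 states.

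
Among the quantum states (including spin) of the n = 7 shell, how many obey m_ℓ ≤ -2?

30

Contributions: ℓ=2 → 1; ℓ=3 → 2; ℓ=4 → 3; ℓ=5 → 4; ℓ=6 → 5.
Orbitals: 1 + 2 + 3 + 4 + 5 = 15. Each orbital carries two spin states, so 15 × 2 = 30 states.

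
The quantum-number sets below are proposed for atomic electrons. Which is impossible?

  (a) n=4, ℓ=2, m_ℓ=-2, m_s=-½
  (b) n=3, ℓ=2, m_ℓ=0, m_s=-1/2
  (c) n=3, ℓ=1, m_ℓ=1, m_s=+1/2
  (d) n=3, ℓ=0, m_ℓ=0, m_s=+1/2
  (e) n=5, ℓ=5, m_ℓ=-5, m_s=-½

(e) has ℓ = 5 ≥ n = 5, violating 0 ≤ ℓ ≤ n−1.
The remaining sets (a), (b), (c), (d) satisfy all four rules.

(e)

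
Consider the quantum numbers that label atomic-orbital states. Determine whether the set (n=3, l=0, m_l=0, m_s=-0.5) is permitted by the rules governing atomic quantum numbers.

n = 3 is a positive integer. l = 0 satisfies 0 ≤ l ≤ n−1 = 2. m_l = 0 lies in the range −l … +l (here 0). m_s = -1/2 is one of ±1/2.
All four constraints are satisfied.

Valid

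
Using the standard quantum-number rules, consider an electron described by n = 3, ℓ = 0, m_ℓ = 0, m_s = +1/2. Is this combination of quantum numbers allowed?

n = 3 is a positive integer. ℓ = 0 satisfies 0 ≤ ℓ ≤ n−1 = 2. m_ℓ = 0 lies in the range −ℓ … +ℓ (here 0). m_s = +1/2 is one of ±1/2.
All four constraints are satisfied.

Yes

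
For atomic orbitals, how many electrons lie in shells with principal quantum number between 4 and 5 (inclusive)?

82

Shell n has n² orbitals: 4²=16 + 5²=25 = 41 orbitals.
Two spin states per orbital: 2 × 41 = 82 electrons.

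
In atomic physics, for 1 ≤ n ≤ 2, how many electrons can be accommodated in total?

Total orbitals = 1² + 2² = 5. Doubling for spin gives 10 electrons.

10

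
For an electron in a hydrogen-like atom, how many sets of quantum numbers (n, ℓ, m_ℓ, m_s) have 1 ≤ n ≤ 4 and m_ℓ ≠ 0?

40

Count contributing orbitals for each principal shell:
n=2 → 2; n=3 → 6; n=4 → 12.
Orbitals: 2 + 6 + 12 = 20. Including both spin states (m_s = ±1/2) gives 2 × 20 = 40 states.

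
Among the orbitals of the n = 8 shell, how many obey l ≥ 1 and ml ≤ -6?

3

Go through l = 0, …, 7 (the values permitted for n = 8).
Contributions: l=6 → 1; l=7 → 2.
Total orbitals: 1 + 2 = 3.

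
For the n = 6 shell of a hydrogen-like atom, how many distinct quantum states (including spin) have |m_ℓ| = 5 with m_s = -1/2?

2

With n = 6 the allowed ℓ are 0, 1, …, 5.
Orbitals with |m_ℓ| = 5, by ℓ: ℓ=5 → 2.
Orbitals: 2. With m_s fixed to a single value there is one state per orbital, giving 2 states.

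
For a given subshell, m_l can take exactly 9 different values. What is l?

l = 4 (g)

m_l ranges over 2l+1 integers, so 2l+1 = 9 ⇒ l = 4.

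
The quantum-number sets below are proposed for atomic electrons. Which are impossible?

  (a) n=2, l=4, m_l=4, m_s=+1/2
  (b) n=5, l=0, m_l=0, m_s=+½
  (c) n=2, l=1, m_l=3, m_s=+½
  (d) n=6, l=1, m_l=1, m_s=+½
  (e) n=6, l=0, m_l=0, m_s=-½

(a) and (c)

(a) has l = 4 ≥ n = 2, violating 0 ≤ l ≤ n−1.
(c) has |m_l| = 3 > l = 1, violating −l ≤ m_l ≤ l.
The remaining sets (b), (d), (e) satisfy all four rules.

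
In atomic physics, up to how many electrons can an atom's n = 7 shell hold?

98

A shell holds 2n² electrons: 2 × 7² = 2 × 49 = 98.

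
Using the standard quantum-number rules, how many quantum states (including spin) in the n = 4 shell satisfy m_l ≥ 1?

12

For n = 4, l ranges over 0 … 3.
Contributions: l=1 → 1; l=2 → 2; l=3 → 3.
Orbitals: 1 + 2 + 3 = 6. Each orbital carries two spin states, so 6 × 2 = 12 states.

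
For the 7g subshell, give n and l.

The leading integer gives n = 7; the letter 'g' means l = 4.

n = 7, l = 4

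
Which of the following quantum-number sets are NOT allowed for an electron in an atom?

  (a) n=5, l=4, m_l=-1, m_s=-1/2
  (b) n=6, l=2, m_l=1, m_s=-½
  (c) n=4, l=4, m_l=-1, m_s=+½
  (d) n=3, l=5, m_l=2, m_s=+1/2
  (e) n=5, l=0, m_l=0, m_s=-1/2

(c) and (d)

(c) has l = 4 ≥ n = 4, violating 0 ≤ l ≤ n−1.
(d) has l = 5 ≥ n = 3, violating 0 ≤ l ≤ n−1.
The remaining sets (a), (b), (e) satisfy all four rules.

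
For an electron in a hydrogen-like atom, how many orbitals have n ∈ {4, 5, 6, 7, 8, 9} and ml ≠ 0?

Go shell by shell, enumerating (l, ml) with ml ≠ 0:
n=4 → 12; n=5 → 20; n=6 → 30; n=7 → 42; n=8 → 56; n=9 → 72.
Total orbitals: 12 + 20 + 30 + 42 + 56 + 72 = 232.

232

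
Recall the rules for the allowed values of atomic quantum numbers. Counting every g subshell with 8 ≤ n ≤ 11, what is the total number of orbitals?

36

A g subshell (l = 4) exists for every n ≥ 5, so shells n = 8, 9, 10, 11 each contribute one — 4 subshells.
Since each g subshell has 2·4+1 = 9 orbitals, the total is 4 × 9 = 36.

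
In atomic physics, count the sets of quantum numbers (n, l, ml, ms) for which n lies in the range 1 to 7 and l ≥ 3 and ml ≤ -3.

Per-shell orbital counts meeting the constraint:
n=4 → 1; n=5 → 3; n=6 → 6; n=7 → 10.
Orbitals: 1 + 3 + 6 + 10 = 20. Including both spin states (ms = ±1/2) gives 2 × 20 = 40 states.

40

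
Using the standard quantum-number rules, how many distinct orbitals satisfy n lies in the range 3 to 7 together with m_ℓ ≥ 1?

55

Count contributing orbitals for each principal shell:
n=3 → 3; n=4 → 6; n=5 → 10; n=6 → 15; n=7 → 21.
Total orbitals: 3 + 6 + 10 + 15 + 21 = 55.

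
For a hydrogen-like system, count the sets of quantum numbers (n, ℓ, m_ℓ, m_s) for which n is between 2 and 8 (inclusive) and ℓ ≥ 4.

220

Work shell by shell — for each n, count the (ℓ, m_ℓ) pairs that satisfy ℓ ≥ 4:
n=5 → 9; n=6 → 20; n=7 → 33; n=8 → 48.
Orbitals: 9 + 20 + 33 + 48 = 110. Including both spin states (m_s = ±1/2) gives 2 × 110 = 220 states.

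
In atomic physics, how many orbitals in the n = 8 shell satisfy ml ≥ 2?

Go through l = 0, …, 7 (the values permitted for n = 8).
Orbitals with ml ≥ 2, by l: l=2 → 1; l=3 → 2; l=4 → 3; l=5 → 4; l=6 → 5; l=7 → 6.
Total orbitals: 1 + 2 + 3 + 4 + 5 + 6 = 21.

21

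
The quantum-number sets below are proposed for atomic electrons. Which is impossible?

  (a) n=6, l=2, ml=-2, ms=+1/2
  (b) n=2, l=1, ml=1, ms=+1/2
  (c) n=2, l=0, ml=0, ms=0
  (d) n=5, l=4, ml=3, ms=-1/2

(c)

(c) has ms = 0, but an electron's spin must be ±1/2.
The remaining sets (a), (b), (d) satisfy all four rules.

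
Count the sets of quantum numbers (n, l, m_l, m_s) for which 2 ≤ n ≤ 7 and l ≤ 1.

48

Work shell by shell — for each n, count the (l, m_l) pairs that satisfy l ≤ 1:
n=2 → 4; n=3 → 4; n=4 → 4; n=5 → 4; n=6 → 4; n=7 → 4.
Orbitals: 4 + 4 + 4 + 4 + 4 + 4 = 24. Including both spin states (m_s = ±1/2) gives 2 × 24 = 48 states.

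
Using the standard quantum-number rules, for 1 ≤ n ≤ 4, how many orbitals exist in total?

Total orbitals = 1² + 2² + 3² + 4² = 30.

30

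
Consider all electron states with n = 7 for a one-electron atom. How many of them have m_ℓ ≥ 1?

42

The (ℓ, m_ℓ) pairs meeting m_ℓ ≥ 1 give: ℓ=1 → 1; ℓ=2 → 2; ℓ=3 → 3; ℓ=4 → 4; ℓ=5 → 5; ℓ=6 → 6.
Orbitals: 1 + 2 + 3 + 4 + 5 + 6 = 21. Each orbital carries two spin states, so 21 × 2 = 42 states.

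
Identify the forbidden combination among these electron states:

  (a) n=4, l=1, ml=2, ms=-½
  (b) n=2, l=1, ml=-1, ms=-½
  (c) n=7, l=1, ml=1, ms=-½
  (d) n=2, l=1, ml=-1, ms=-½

(a)

(a) has |ml| = 2 > l = 1, violating −l ≤ ml ≤ l.
The remaining sets (b), (c), (d) satisfy all four rules.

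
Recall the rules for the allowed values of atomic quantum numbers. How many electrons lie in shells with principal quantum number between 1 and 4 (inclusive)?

Shell n has n² orbitals: 1²=1 + 2²=4 + 3²=9 + 4²=16 = 30 orbitals.
Two spin states per orbital: 2 × 30 = 60 electrons.

60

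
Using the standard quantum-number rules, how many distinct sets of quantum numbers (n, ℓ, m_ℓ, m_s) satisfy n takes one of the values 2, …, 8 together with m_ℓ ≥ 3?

Go shell by shell, enumerating (ℓ, m_ℓ) with m_ℓ ≥ 3:
n=4 → 1; n=5 → 3; n=6 → 6; n=7 → 10; n=8 → 15.
Orbitals: 1 + 3 + 6 + 10 + 15 = 35. Including both spin states (m_s = ±1/2) gives 2 × 35 = 70 states.

70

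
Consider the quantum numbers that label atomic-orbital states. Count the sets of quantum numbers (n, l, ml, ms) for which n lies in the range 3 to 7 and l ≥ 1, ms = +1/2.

For each n in the range, tally the orbitals obeying l ≥ 1:
n=3 → 8; n=4 → 15; n=5 → 24; n=6 → 35; n=7 → 48.
Orbitals: 8 + 15 + 24 + 35 + 48 = 130. With ms fixed to +1/2 there is one state per orbital, so 130 states.

130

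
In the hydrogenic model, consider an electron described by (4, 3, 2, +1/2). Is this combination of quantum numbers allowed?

n = 4 is a positive integer. l = 3 satisfies 0 ≤ l ≤ n−1 = 3. m_l = 2 lies in the range −l … +l (here −3 … 3). m_s = +1/2 is one of ±1/2.
All four constraints are satisfied.

Valid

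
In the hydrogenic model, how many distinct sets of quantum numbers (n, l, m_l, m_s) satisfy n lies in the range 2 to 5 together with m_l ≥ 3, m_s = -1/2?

Work shell by shell — for each n, count the (l, m_l) pairs that satisfy m_l ≥ 3:
n=4 → 1; n=5 → 3.
Orbitals: 1 + 3 = 4. With m_s fixed to -1/2 there is one state per orbital, so 4 states.

4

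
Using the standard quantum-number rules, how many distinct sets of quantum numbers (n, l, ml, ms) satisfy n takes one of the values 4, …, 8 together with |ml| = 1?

For each n in the range, tally the orbitals obeying |ml| = 1:
n=4 → 6; n=5 → 8; n=6 → 10; n=7 → 12; n=8 → 14.
Orbitals: 6 + 8 + 10 + 12 + 14 = 50. Including both spin states (ms = ±1/2) gives 2 × 50 = 100 states.

100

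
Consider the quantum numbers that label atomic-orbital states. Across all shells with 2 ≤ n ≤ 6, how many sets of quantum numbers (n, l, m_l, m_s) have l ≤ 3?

122

Per-shell orbital counts meeting the constraint:
n=2 → 4; n=3 → 9; n=4 → 16; n=5 → 16; n=6 → 16.
Orbitals: 4 + 9 + 16 + 16 + 16 = 61. Including both spin states (m_s = ±1/2) gives 2 × 61 = 122 states.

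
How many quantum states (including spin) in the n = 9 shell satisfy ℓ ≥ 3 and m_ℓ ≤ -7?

6

With n = 9 the allowed ℓ are 0, 1, …, 8.
Orbitals with ℓ ≥ 3 and m_ℓ ≤ -7, by ℓ: ℓ=7 → 1; ℓ=8 → 2.
Orbitals: 1 + 2 = 3. Each orbital carries two spin states, so 3 × 2 = 6 states.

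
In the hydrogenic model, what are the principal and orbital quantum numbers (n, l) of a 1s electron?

The leading integer gives n = 1; the letter 's' means l = 0.

n = 1, l = 0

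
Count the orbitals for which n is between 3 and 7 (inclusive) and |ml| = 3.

Count contributing orbitals for each principal shell:
n=4 → 2; n=5 → 4; n=6 → 6; n=7 → 8.
Total orbitals: 2 + 4 + 6 + 8 = 20.

20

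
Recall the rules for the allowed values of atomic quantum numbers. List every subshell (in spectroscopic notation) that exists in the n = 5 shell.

5s, 5p, 5d, 5f, 5g

For n = 5, ℓ runs from 0 to 4. In spectroscopic notation ℓ = 0,1,2,… ↔ s,p,d,f,g,h,i, so the subshells are 5s, 5p, 5d, 5f, 5g.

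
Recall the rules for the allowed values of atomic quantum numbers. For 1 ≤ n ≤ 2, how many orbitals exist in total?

Total orbitals = 1² + 2² = 5.

5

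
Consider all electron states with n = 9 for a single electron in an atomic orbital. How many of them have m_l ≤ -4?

30

The (l, m_l) pairs meeting m_l ≤ -4 give: l=4 → 1; l=5 → 2; l=6 → 3; l=7 → 4; l=8 → 5.
Orbitals: 1 + 2 + 3 + 4 + 5 = 15. Each orbital carries two spin states, so 15 × 2 = 30 states.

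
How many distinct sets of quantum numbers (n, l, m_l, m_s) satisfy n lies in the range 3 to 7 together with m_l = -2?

Treat each shell separately and count matching orbitals:
n=3 → 1; n=4 → 2; n=5 → 3; n=6 → 4; n=7 → 5.
Orbitals: 1 + 2 + 3 + 4 + 5 = 15. Including both spin states (m_s = ±1/2) gives 2 × 15 = 30 states.

30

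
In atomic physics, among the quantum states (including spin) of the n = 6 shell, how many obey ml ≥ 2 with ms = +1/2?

10

For n = 6, l ranges over 0 … 5.
Orbitals with ml ≥ 2, by l: l=2 → 1; l=3 → 2; l=4 → 3; l=5 → 4.
Orbitals: 1 + 2 + 3 + 4 = 10. With ms fixed to a single value there is one state per orbital, giving 10 states.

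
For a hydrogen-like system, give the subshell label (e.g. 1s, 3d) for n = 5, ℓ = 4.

5g

ℓ = 4 corresponds to the letter 'g', so the subshell is 5g.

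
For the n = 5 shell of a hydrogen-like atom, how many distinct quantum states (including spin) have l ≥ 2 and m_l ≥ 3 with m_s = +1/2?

Contributions: l=3 → 1; l=4 → 2.
Orbitals: 1 + 2 = 3. With m_s fixed to a single value there is one state per orbital, giving 3 states.

3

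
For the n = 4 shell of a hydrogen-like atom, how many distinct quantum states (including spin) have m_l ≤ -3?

2

The n = 4 shell has l = 0 through 3; check each.
Contributions: l=3 → 1.
Orbitals: 1. Each orbital carries two spin states, so 1 × 2 = 2 states.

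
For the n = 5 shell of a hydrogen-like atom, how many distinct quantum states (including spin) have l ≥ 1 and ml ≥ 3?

For n = 5, l ranges over 0 … 4.
Orbitals with l ≥ 1 and ml ≥ 3, by l: l=3 → 1; l=4 → 2.
Orbitals: 1 + 2 = 3. Each orbital carries two spin states, so 3 × 2 = 6 states.

6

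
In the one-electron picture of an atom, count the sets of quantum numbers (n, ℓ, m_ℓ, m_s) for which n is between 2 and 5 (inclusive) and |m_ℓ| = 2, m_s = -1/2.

12

Work shell by shell — for each n, count the (ℓ, m_ℓ) pairs that satisfy |m_ℓ| = 2:
n=3 → 2; n=4 → 4; n=5 → 6.
Orbitals: 2 + 4 + 6 = 12. With m_s fixed to -1/2 there is one state per orbital, so 12 states.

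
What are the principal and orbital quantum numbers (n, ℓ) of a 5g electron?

The leading integer gives n = 5; the letter 'g' means ℓ = 4.

n = 5, ℓ = 4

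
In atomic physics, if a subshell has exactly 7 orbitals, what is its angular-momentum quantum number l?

2l+1 = 7 gives l = 3.

l = 3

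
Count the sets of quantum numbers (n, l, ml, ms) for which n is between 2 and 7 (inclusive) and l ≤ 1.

48

Count contributing orbitals for each principal shell:
n=2 → 4; n=3 → 4; n=4 → 4; n=5 → 4; n=6 → 4; n=7 → 4.
Orbitals: 4 + 4 + 4 + 4 + 4 + 4 = 24. Including both spin states (ms = ±1/2) gives 2 × 24 = 48 states.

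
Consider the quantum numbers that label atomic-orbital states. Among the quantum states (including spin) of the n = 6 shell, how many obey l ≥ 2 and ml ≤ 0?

36

For n = 6, l ranges over 0 … 5.
Per l-value: l=2 → 3; l=3 → 4; l=4 → 5; l=5 → 6.
Orbitals: 3 + 4 + 5 + 6 = 18. Each orbital carries two spin states, so 18 × 2 = 36 states.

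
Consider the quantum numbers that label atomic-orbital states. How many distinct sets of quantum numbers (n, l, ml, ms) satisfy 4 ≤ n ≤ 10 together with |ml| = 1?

168

Go shell by shell, enumerating (l, ml) with |ml| = 1:
n=4 → 6; n=5 → 8; n=6 → 10; n=7 → 12; n=8 → 14; n=9 → 16; n=10 → 18.
Orbitals: 6 + 8 + 10 + 12 + 14 + 16 + 18 = 84. Including both spin states (ms = ±1/2) gives 2 × 84 = 168 states.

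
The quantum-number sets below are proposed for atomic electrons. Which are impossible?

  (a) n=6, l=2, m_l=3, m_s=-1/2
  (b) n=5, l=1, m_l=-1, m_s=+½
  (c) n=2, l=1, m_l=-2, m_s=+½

(a) and (c)

(a) has |m_l| = 3 > l = 2, violating −l ≤ m_l ≤ l.
(c) has |m_l| = 2 > l = 1, violating −l ≤ m_l ≤ l.
The remaining set (b) satisfies all four rules.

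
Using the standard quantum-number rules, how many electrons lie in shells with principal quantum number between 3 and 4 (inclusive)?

50

Shell n has n² orbitals: 3²=9 + 4²=16 = 25 orbitals.
Two spin states per orbital: 2 × 25 = 50 electrons.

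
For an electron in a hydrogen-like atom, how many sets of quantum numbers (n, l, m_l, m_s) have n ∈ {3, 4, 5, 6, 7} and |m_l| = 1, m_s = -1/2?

40

Per-shell orbital counts meeting the constraint:
n=3 → 4; n=4 → 6; n=5 → 8; n=6 → 10; n=7 → 12.
Orbitals: 4 + 6 + 8 + 10 + 12 = 40. With m_s fixed to -1/2 there is one state per orbital, so 40 states.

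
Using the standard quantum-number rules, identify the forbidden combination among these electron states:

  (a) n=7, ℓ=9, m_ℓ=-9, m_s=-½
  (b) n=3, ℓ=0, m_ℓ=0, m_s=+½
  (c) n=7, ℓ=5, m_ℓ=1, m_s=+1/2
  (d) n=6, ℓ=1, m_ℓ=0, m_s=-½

(a) has ℓ = 9 ≥ n = 7, violating 0 ≤ ℓ ≤ n−1.
The remaining sets (b), (c), (d) satisfy all four rules.

(a)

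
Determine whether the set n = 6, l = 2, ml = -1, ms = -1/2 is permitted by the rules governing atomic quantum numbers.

Yes

n = 6 is a positive integer. l = 2 satisfies 0 ≤ l ≤ n−1 = 5. ml = -1 lies in the range −l … +l (here −2 … 2). ms = -1/2 is one of ±1/2.
All four constraints are satisfied.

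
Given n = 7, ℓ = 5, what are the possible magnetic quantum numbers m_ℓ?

m_ℓ takes every integer from −ℓ to +ℓ. With ℓ = 5 that gives the 11 values -5, -4, -3, -2, -1, 0, 1, 2, 3, 4, 5.

-5, -4, -3, -2, -1, 0, 1, 2, 3, 4, 5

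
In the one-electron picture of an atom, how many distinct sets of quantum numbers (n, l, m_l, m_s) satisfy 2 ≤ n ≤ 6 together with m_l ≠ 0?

140

For each n in the range, tally the orbitals obeying m_l ≠ 0:
n=2 → 2; n=3 → 6; n=4 → 12; n=5 → 20; n=6 → 30.
Orbitals: 2 + 6 + 12 + 20 + 30 = 70. Including both spin states (m_s = ±1/2) gives 2 × 70 = 140 states.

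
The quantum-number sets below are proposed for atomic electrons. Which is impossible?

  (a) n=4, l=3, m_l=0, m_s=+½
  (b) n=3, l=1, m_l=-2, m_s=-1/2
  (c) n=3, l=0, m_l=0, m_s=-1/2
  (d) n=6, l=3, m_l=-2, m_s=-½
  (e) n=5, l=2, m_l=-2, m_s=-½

(b)

(b) has |m_l| = 2 > l = 1, violating −l ≤ m_l ≤ l.
The remaining sets (a), (c), (d), (e) satisfy all four rules.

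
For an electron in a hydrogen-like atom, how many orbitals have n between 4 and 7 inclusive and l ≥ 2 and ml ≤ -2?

34

Count contributing orbitals for each principal shell:
n=4 → 3; n=5 → 6; n=6 → 10; n=7 → 15.
Total orbitals: 3 + 6 + 10 + 15 = 34.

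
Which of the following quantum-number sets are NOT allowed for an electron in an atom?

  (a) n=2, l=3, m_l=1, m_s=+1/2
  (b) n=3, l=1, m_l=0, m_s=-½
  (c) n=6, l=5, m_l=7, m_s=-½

(a) has l = 3 ≥ n = 2, violating 0 ≤ l ≤ n−1.
(c) has |m_l| = 7 > l = 5, violating −l ≤ m_l ≤ l.
The remaining set (b) satisfies all four rules.

(a) and (c)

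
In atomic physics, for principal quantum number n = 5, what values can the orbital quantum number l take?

0, 1, 2, 3, 4

l is an integer with 0 ≤ l ≤ n−1, so for n = 5: l = 0, 1, 2, 3, 4.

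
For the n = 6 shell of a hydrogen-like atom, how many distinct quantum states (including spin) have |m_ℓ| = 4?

Per ℓ-value: ℓ=4 → 2; ℓ=5 → 2.
Orbitals: 2 + 2 = 4. Each orbital carries two spin states, so 4 × 2 = 8 states.

8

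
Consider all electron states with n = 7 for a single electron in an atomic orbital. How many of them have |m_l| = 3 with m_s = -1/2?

8

With n = 7 the allowed l are 0, 1, …, 6.
Orbitals with |m_l| = 3, by l: l=3 → 2; l=4 → 2; l=5 → 2; l=6 → 2.
Orbitals: 2 + 2 + 2 + 2 = 8. With m_s fixed to a single value there is one state per orbital, giving 8 states.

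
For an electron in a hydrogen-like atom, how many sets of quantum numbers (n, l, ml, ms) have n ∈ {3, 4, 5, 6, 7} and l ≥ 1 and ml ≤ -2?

Count contributing orbitals for each principal shell:
n=3 → 1; n=4 → 3; n=5 → 6; n=6 → 10; n=7 → 15.
Orbitals: 1 + 3 + 6 + 10 + 15 = 35. Including both spin states (ms = ±1/2) gives 2 × 35 = 70 states.

70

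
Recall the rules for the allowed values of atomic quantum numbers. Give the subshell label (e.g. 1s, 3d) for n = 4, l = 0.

l = 0 corresponds to the letter 's', so the subshell is 4s.

4s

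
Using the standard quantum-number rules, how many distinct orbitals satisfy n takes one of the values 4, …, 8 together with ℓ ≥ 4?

110

For each n in the range, tally the orbitals obeying ℓ ≥ 4:
n=5 → 9; n=6 → 20; n=7 → 33; n=8 → 48.
Total orbitals: 9 + 20 + 33 + 48 = 110.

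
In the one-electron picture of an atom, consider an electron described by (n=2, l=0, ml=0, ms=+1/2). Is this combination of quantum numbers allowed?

n = 2 is a positive integer. l = 0 satisfies 0 ≤ l ≤ n−1 = 1. ml = 0 lies in the range −l … +l (here 0). ms = +1/2 is one of ±1/2.
All four constraints are satisfied.

Valid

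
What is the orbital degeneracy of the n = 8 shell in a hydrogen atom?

The n = 8 shell contains n² = 8² = 64 orbitals.

64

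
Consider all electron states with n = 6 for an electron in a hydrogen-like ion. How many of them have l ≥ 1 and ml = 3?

6

Go through l = 0, …, 5 (the values permitted for n = 6).
Per l-value: l=3 → 1; l=4 → 1; l=5 → 1.
Orbitals: 1 + 1 + 1 = 3. Each orbital carries two spin states, so 3 × 2 = 6 states.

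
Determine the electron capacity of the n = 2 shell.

8

A shell holds 2n² electrons: 2 × 2² = 2 × 4 = 8.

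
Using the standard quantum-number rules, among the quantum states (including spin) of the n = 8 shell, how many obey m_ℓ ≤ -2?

The (ℓ, m_ℓ) pairs meeting m_ℓ ≤ -2 give: ℓ=2 → 1; ℓ=3 → 2; ℓ=4 → 3; ℓ=5 → 4; ℓ=6 → 5; ℓ=7 → 6.
Orbitals: 1 + 2 + 3 + 4 + 5 + 6 = 21. Each orbital carries two spin states, so 21 × 2 = 42 states.

42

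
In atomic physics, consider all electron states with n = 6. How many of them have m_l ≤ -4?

Orbitals with m_l ≤ -4, by l: l=4 → 1; l=5 → 2.
Orbitals: 1 + 2 = 3. Each orbital carries two spin states, so 3 × 2 = 6 states.

6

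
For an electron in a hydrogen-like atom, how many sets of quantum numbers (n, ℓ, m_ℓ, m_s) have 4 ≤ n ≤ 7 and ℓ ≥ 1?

Per-shell orbital counts meeting the constraint:
n=4 → 15; n=5 → 24; n=6 → 35; n=7 → 48.
Orbitals: 15 + 24 + 35 + 48 = 122. Including both spin states (m_s = ±1/2) gives 2 × 122 = 244 states.

244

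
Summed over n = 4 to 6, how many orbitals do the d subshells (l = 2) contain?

A d subshell (l = 2) exists for every n ≥ 3, so shells n = 4, 5, 6 each contribute one — 3 subshells.
Since each d subshell has 2·2+1 = 5 orbitals, the total is 3 × 5 = 15.

15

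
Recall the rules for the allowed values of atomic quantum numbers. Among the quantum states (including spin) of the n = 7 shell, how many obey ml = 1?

12

For n = 7, l ranges over 0 … 6.
Per l-value: l=1 → 1; l=2 → 1; l=3 → 1; l=4 → 1; l=5 → 1; l=6 → 1.
Orbitals: 1 + 1 + 1 + 1 + 1 + 1 = 6. Each orbital carries two spin states, so 6 × 2 = 12 states.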